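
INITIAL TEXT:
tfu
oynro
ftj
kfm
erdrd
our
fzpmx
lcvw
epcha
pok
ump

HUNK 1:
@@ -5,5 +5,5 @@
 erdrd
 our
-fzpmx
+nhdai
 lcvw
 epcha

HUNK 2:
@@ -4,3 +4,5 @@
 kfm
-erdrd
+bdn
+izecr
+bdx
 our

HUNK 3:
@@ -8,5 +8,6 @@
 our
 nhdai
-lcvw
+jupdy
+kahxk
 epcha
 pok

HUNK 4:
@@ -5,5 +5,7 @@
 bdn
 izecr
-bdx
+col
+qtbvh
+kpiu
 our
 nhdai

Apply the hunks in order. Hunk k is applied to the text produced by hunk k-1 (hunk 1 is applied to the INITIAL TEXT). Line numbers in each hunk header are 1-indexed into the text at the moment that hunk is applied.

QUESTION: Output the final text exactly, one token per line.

Answer: tfu
oynro
ftj
kfm
bdn
izecr
col
qtbvh
kpiu
our
nhdai
jupdy
kahxk
epcha
pok
ump

Derivation:
Hunk 1: at line 5 remove [fzpmx] add [nhdai] -> 11 lines: tfu oynro ftj kfm erdrd our nhdai lcvw epcha pok ump
Hunk 2: at line 4 remove [erdrd] add [bdn,izecr,bdx] -> 13 lines: tfu oynro ftj kfm bdn izecr bdx our nhdai lcvw epcha pok ump
Hunk 3: at line 8 remove [lcvw] add [jupdy,kahxk] -> 14 lines: tfu oynro ftj kfm bdn izecr bdx our nhdai jupdy kahxk epcha pok ump
Hunk 4: at line 5 remove [bdx] add [col,qtbvh,kpiu] -> 16 lines: tfu oynro ftj kfm bdn izecr col qtbvh kpiu our nhdai jupdy kahxk epcha pok ump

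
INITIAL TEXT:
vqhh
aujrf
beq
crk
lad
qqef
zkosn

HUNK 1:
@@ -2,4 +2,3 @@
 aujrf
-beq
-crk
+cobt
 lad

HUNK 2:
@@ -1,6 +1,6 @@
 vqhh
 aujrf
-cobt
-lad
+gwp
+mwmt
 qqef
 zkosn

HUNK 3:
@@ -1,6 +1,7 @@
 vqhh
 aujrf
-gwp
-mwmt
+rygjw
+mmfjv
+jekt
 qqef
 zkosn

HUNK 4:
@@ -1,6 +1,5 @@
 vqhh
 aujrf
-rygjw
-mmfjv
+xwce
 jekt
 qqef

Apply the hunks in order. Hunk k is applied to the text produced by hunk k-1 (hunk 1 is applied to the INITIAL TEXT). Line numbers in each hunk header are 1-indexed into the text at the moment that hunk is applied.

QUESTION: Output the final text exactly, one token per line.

Hunk 1: at line 2 remove [beq,crk] add [cobt] -> 6 lines: vqhh aujrf cobt lad qqef zkosn
Hunk 2: at line 1 remove [cobt,lad] add [gwp,mwmt] -> 6 lines: vqhh aujrf gwp mwmt qqef zkosn
Hunk 3: at line 1 remove [gwp,mwmt] add [rygjw,mmfjv,jekt] -> 7 lines: vqhh aujrf rygjw mmfjv jekt qqef zkosn
Hunk 4: at line 1 remove [rygjw,mmfjv] add [xwce] -> 6 lines: vqhh aujrf xwce jekt qqef zkosn

Answer: vqhh
aujrf
xwce
jekt
qqef
zkosn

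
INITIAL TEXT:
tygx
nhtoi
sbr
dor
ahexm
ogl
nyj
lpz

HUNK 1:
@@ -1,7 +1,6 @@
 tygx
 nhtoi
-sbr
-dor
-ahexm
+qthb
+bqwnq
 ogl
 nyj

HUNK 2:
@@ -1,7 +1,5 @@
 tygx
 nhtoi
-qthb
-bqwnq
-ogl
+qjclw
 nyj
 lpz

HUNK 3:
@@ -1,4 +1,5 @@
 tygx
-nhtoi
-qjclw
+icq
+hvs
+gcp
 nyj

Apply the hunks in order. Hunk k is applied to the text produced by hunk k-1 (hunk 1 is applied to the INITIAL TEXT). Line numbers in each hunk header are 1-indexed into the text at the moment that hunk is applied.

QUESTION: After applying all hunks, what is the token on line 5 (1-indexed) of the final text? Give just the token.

Answer: nyj

Derivation:
Hunk 1: at line 1 remove [sbr,dor,ahexm] add [qthb,bqwnq] -> 7 lines: tygx nhtoi qthb bqwnq ogl nyj lpz
Hunk 2: at line 1 remove [qthb,bqwnq,ogl] add [qjclw] -> 5 lines: tygx nhtoi qjclw nyj lpz
Hunk 3: at line 1 remove [nhtoi,qjclw] add [icq,hvs,gcp] -> 6 lines: tygx icq hvs gcp nyj lpz
Final line 5: nyj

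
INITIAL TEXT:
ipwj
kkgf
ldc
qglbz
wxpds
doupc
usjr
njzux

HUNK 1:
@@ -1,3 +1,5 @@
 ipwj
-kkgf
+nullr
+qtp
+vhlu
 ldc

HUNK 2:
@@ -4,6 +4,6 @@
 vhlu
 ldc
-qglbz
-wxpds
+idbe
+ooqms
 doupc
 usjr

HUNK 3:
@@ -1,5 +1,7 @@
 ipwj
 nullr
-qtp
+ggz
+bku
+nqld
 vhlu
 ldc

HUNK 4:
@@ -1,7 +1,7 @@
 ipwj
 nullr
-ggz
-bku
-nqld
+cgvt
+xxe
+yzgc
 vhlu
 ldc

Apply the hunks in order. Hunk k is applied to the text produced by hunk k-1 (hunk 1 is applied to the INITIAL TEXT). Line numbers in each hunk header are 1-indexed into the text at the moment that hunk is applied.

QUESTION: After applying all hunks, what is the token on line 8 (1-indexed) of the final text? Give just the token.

Answer: idbe

Derivation:
Hunk 1: at line 1 remove [kkgf] add [nullr,qtp,vhlu] -> 10 lines: ipwj nullr qtp vhlu ldc qglbz wxpds doupc usjr njzux
Hunk 2: at line 4 remove [qglbz,wxpds] add [idbe,ooqms] -> 10 lines: ipwj nullr qtp vhlu ldc idbe ooqms doupc usjr njzux
Hunk 3: at line 1 remove [qtp] add [ggz,bku,nqld] -> 12 lines: ipwj nullr ggz bku nqld vhlu ldc idbe ooqms doupc usjr njzux
Hunk 4: at line 1 remove [ggz,bku,nqld] add [cgvt,xxe,yzgc] -> 12 lines: ipwj nullr cgvt xxe yzgc vhlu ldc idbe ooqms doupc usjr njzux
Final line 8: idbe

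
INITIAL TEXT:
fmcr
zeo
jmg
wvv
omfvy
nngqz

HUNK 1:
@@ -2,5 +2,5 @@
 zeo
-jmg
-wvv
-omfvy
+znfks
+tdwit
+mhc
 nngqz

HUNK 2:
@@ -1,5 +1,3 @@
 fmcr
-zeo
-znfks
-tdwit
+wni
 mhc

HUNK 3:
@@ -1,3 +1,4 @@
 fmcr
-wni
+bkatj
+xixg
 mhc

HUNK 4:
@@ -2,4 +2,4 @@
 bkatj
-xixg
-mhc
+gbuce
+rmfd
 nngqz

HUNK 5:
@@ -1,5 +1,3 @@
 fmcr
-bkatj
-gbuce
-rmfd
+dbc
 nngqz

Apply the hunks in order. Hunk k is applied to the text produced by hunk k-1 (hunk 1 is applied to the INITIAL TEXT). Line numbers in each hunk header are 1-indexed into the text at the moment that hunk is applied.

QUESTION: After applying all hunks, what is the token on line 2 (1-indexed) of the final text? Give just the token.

Hunk 1: at line 2 remove [jmg,wvv,omfvy] add [znfks,tdwit,mhc] -> 6 lines: fmcr zeo znfks tdwit mhc nngqz
Hunk 2: at line 1 remove [zeo,znfks,tdwit] add [wni] -> 4 lines: fmcr wni mhc nngqz
Hunk 3: at line 1 remove [wni] add [bkatj,xixg] -> 5 lines: fmcr bkatj xixg mhc nngqz
Hunk 4: at line 2 remove [xixg,mhc] add [gbuce,rmfd] -> 5 lines: fmcr bkatj gbuce rmfd nngqz
Hunk 5: at line 1 remove [bkatj,gbuce,rmfd] add [dbc] -> 3 lines: fmcr dbc nngqz
Final line 2: dbc

Answer: dbc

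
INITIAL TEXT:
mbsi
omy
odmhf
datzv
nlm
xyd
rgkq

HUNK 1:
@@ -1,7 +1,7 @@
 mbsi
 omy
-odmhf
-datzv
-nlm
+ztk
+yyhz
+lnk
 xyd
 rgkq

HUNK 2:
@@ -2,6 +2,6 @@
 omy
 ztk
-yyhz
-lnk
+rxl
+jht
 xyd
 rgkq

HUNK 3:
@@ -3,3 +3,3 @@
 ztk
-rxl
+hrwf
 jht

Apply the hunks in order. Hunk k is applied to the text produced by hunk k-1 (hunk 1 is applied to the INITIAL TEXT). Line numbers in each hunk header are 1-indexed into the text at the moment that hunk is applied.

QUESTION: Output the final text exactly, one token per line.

Hunk 1: at line 1 remove [odmhf,datzv,nlm] add [ztk,yyhz,lnk] -> 7 lines: mbsi omy ztk yyhz lnk xyd rgkq
Hunk 2: at line 2 remove [yyhz,lnk] add [rxl,jht] -> 7 lines: mbsi omy ztk rxl jht xyd rgkq
Hunk 3: at line 3 remove [rxl] add [hrwf] -> 7 lines: mbsi omy ztk hrwf jht xyd rgkq

Answer: mbsi
omy
ztk
hrwf
jht
xyd
rgkq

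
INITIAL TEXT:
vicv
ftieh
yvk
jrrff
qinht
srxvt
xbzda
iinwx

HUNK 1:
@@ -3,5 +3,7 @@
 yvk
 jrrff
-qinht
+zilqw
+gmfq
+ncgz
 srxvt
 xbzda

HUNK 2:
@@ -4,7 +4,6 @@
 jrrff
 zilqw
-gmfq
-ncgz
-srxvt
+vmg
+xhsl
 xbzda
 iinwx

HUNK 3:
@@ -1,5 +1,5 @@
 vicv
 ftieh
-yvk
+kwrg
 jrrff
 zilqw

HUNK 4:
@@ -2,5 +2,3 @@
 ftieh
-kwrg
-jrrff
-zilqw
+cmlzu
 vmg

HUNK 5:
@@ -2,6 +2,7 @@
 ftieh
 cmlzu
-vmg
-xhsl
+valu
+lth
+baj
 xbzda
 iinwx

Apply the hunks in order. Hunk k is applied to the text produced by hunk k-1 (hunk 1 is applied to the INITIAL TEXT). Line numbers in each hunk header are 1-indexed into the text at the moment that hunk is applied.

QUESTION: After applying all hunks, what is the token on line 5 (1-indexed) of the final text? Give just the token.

Hunk 1: at line 3 remove [qinht] add [zilqw,gmfq,ncgz] -> 10 lines: vicv ftieh yvk jrrff zilqw gmfq ncgz srxvt xbzda iinwx
Hunk 2: at line 4 remove [gmfq,ncgz,srxvt] add [vmg,xhsl] -> 9 lines: vicv ftieh yvk jrrff zilqw vmg xhsl xbzda iinwx
Hunk 3: at line 1 remove [yvk] add [kwrg] -> 9 lines: vicv ftieh kwrg jrrff zilqw vmg xhsl xbzda iinwx
Hunk 4: at line 2 remove [kwrg,jrrff,zilqw] add [cmlzu] -> 7 lines: vicv ftieh cmlzu vmg xhsl xbzda iinwx
Hunk 5: at line 2 remove [vmg,xhsl] add [valu,lth,baj] -> 8 lines: vicv ftieh cmlzu valu lth baj xbzda iinwx
Final line 5: lth

Answer: lth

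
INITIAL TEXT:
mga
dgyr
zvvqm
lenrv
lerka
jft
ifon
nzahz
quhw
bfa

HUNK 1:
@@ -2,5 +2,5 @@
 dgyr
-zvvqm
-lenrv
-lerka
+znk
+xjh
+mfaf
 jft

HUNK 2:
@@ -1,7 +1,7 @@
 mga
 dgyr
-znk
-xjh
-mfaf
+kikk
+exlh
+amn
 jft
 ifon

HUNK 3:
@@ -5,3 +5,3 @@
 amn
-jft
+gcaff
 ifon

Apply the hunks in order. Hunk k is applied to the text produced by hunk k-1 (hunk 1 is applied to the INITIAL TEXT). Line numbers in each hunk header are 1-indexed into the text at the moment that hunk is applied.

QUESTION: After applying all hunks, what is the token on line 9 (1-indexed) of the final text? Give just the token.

Hunk 1: at line 2 remove [zvvqm,lenrv,lerka] add [znk,xjh,mfaf] -> 10 lines: mga dgyr znk xjh mfaf jft ifon nzahz quhw bfa
Hunk 2: at line 1 remove [znk,xjh,mfaf] add [kikk,exlh,amn] -> 10 lines: mga dgyr kikk exlh amn jft ifon nzahz quhw bfa
Hunk 3: at line 5 remove [jft] add [gcaff] -> 10 lines: mga dgyr kikk exlh amn gcaff ifon nzahz quhw bfa
Final line 9: quhw

Answer: quhw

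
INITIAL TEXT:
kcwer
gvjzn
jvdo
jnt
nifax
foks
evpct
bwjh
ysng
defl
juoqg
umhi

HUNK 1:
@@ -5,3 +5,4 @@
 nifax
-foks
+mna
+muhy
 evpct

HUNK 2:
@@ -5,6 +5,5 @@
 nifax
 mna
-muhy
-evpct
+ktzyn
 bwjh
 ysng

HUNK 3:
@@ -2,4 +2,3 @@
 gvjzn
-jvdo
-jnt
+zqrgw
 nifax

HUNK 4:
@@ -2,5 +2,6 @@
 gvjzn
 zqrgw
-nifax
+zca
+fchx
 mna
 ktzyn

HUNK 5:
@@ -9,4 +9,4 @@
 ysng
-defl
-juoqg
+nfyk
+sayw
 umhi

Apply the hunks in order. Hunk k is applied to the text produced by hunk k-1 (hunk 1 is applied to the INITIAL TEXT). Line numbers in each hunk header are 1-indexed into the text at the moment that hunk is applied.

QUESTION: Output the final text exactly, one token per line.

Answer: kcwer
gvjzn
zqrgw
zca
fchx
mna
ktzyn
bwjh
ysng
nfyk
sayw
umhi

Derivation:
Hunk 1: at line 5 remove [foks] add [mna,muhy] -> 13 lines: kcwer gvjzn jvdo jnt nifax mna muhy evpct bwjh ysng defl juoqg umhi
Hunk 2: at line 5 remove [muhy,evpct] add [ktzyn] -> 12 lines: kcwer gvjzn jvdo jnt nifax mna ktzyn bwjh ysng defl juoqg umhi
Hunk 3: at line 2 remove [jvdo,jnt] add [zqrgw] -> 11 lines: kcwer gvjzn zqrgw nifax mna ktzyn bwjh ysng defl juoqg umhi
Hunk 4: at line 2 remove [nifax] add [zca,fchx] -> 12 lines: kcwer gvjzn zqrgw zca fchx mna ktzyn bwjh ysng defl juoqg umhi
Hunk 5: at line 9 remove [defl,juoqg] add [nfyk,sayw] -> 12 lines: kcwer gvjzn zqrgw zca fchx mna ktzyn bwjh ysng nfyk sayw umhi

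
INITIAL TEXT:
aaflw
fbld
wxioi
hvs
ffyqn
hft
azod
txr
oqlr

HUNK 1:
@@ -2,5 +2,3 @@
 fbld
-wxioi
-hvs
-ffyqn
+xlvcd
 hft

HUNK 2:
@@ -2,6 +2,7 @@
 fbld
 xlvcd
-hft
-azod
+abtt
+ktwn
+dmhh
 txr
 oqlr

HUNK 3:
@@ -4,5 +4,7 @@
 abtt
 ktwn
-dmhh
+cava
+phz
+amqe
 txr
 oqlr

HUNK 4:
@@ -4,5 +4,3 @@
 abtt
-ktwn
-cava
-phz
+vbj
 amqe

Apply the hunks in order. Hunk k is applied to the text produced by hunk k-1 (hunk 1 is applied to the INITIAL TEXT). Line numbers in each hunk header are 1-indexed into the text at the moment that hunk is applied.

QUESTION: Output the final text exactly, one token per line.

Hunk 1: at line 2 remove [wxioi,hvs,ffyqn] add [xlvcd] -> 7 lines: aaflw fbld xlvcd hft azod txr oqlr
Hunk 2: at line 2 remove [hft,azod] add [abtt,ktwn,dmhh] -> 8 lines: aaflw fbld xlvcd abtt ktwn dmhh txr oqlr
Hunk 3: at line 4 remove [dmhh] add [cava,phz,amqe] -> 10 lines: aaflw fbld xlvcd abtt ktwn cava phz amqe txr oqlr
Hunk 4: at line 4 remove [ktwn,cava,phz] add [vbj] -> 8 lines: aaflw fbld xlvcd abtt vbj amqe txr oqlr

Answer: aaflw
fbld
xlvcd
abtt
vbj
amqe
txr
oqlr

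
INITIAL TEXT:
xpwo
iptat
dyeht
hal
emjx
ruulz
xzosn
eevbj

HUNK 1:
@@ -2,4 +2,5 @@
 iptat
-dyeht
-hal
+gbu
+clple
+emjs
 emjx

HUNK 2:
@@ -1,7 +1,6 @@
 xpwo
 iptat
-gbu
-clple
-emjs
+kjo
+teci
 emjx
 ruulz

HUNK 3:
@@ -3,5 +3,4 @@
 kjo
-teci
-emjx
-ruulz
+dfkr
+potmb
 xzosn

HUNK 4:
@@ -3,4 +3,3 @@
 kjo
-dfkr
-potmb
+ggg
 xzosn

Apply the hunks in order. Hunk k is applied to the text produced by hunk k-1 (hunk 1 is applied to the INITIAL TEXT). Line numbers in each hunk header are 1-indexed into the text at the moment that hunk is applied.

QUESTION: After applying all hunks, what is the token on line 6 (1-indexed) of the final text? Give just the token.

Hunk 1: at line 2 remove [dyeht,hal] add [gbu,clple,emjs] -> 9 lines: xpwo iptat gbu clple emjs emjx ruulz xzosn eevbj
Hunk 2: at line 1 remove [gbu,clple,emjs] add [kjo,teci] -> 8 lines: xpwo iptat kjo teci emjx ruulz xzosn eevbj
Hunk 3: at line 3 remove [teci,emjx,ruulz] add [dfkr,potmb] -> 7 lines: xpwo iptat kjo dfkr potmb xzosn eevbj
Hunk 4: at line 3 remove [dfkr,potmb] add [ggg] -> 6 lines: xpwo iptat kjo ggg xzosn eevbj
Final line 6: eevbj

Answer: eevbj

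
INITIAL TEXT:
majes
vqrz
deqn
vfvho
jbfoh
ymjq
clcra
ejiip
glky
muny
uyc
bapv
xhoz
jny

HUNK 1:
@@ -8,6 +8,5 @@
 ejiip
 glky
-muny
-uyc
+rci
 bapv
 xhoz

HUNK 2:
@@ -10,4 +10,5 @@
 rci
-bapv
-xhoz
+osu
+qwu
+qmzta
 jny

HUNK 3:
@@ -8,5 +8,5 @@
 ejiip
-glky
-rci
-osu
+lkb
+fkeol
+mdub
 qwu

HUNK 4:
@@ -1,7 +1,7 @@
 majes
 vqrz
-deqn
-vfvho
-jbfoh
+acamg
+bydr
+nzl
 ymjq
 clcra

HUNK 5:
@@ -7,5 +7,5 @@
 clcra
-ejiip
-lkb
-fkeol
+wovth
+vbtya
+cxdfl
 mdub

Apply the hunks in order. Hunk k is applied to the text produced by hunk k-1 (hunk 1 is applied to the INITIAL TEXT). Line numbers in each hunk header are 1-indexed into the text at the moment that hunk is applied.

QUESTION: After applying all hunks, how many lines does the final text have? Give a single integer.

Answer: 14

Derivation:
Hunk 1: at line 8 remove [muny,uyc] add [rci] -> 13 lines: majes vqrz deqn vfvho jbfoh ymjq clcra ejiip glky rci bapv xhoz jny
Hunk 2: at line 10 remove [bapv,xhoz] add [osu,qwu,qmzta] -> 14 lines: majes vqrz deqn vfvho jbfoh ymjq clcra ejiip glky rci osu qwu qmzta jny
Hunk 3: at line 8 remove [glky,rci,osu] add [lkb,fkeol,mdub] -> 14 lines: majes vqrz deqn vfvho jbfoh ymjq clcra ejiip lkb fkeol mdub qwu qmzta jny
Hunk 4: at line 1 remove [deqn,vfvho,jbfoh] add [acamg,bydr,nzl] -> 14 lines: majes vqrz acamg bydr nzl ymjq clcra ejiip lkb fkeol mdub qwu qmzta jny
Hunk 5: at line 7 remove [ejiip,lkb,fkeol] add [wovth,vbtya,cxdfl] -> 14 lines: majes vqrz acamg bydr nzl ymjq clcra wovth vbtya cxdfl mdub qwu qmzta jny
Final line count: 14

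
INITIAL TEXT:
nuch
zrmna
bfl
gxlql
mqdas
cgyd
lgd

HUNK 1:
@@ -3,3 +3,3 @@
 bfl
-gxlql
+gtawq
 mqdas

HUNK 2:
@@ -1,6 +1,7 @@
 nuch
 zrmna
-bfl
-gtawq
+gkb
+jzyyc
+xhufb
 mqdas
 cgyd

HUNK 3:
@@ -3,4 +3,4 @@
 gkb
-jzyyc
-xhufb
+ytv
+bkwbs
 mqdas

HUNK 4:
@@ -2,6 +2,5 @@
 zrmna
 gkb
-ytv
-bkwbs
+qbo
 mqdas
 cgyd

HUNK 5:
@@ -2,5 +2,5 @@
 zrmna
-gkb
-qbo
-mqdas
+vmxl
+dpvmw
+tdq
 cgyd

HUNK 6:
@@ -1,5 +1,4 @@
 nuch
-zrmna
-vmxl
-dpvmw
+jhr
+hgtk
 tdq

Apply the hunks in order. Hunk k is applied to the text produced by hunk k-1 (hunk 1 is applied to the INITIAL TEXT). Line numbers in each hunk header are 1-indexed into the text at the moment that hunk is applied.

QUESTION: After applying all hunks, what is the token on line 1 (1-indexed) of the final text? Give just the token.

Answer: nuch

Derivation:
Hunk 1: at line 3 remove [gxlql] add [gtawq] -> 7 lines: nuch zrmna bfl gtawq mqdas cgyd lgd
Hunk 2: at line 1 remove [bfl,gtawq] add [gkb,jzyyc,xhufb] -> 8 lines: nuch zrmna gkb jzyyc xhufb mqdas cgyd lgd
Hunk 3: at line 3 remove [jzyyc,xhufb] add [ytv,bkwbs] -> 8 lines: nuch zrmna gkb ytv bkwbs mqdas cgyd lgd
Hunk 4: at line 2 remove [ytv,bkwbs] add [qbo] -> 7 lines: nuch zrmna gkb qbo mqdas cgyd lgd
Hunk 5: at line 2 remove [gkb,qbo,mqdas] add [vmxl,dpvmw,tdq] -> 7 lines: nuch zrmna vmxl dpvmw tdq cgyd lgd
Hunk 6: at line 1 remove [zrmna,vmxl,dpvmw] add [jhr,hgtk] -> 6 lines: nuch jhr hgtk tdq cgyd lgd
Final line 1: nuch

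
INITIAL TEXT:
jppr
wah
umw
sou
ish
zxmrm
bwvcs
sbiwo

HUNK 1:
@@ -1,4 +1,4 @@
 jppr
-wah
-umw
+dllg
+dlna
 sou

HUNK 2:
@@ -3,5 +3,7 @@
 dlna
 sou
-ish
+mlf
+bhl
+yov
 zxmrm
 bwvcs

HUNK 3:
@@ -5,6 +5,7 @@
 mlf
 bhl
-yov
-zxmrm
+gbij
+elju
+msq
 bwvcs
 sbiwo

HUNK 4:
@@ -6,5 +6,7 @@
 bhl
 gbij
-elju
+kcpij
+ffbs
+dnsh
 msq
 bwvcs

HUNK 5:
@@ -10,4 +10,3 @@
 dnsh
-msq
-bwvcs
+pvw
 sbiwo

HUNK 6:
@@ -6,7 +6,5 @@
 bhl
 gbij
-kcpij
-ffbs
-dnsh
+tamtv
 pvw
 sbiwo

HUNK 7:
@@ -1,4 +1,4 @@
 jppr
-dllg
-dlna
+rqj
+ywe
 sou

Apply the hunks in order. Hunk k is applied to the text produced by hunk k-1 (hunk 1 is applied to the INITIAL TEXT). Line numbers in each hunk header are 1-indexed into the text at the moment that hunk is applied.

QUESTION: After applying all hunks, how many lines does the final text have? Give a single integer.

Hunk 1: at line 1 remove [wah,umw] add [dllg,dlna] -> 8 lines: jppr dllg dlna sou ish zxmrm bwvcs sbiwo
Hunk 2: at line 3 remove [ish] add [mlf,bhl,yov] -> 10 lines: jppr dllg dlna sou mlf bhl yov zxmrm bwvcs sbiwo
Hunk 3: at line 5 remove [yov,zxmrm] add [gbij,elju,msq] -> 11 lines: jppr dllg dlna sou mlf bhl gbij elju msq bwvcs sbiwo
Hunk 4: at line 6 remove [elju] add [kcpij,ffbs,dnsh] -> 13 lines: jppr dllg dlna sou mlf bhl gbij kcpij ffbs dnsh msq bwvcs sbiwo
Hunk 5: at line 10 remove [msq,bwvcs] add [pvw] -> 12 lines: jppr dllg dlna sou mlf bhl gbij kcpij ffbs dnsh pvw sbiwo
Hunk 6: at line 6 remove [kcpij,ffbs,dnsh] add [tamtv] -> 10 lines: jppr dllg dlna sou mlf bhl gbij tamtv pvw sbiwo
Hunk 7: at line 1 remove [dllg,dlna] add [rqj,ywe] -> 10 lines: jppr rqj ywe sou mlf bhl gbij tamtv pvw sbiwo
Final line count: 10

Answer: 10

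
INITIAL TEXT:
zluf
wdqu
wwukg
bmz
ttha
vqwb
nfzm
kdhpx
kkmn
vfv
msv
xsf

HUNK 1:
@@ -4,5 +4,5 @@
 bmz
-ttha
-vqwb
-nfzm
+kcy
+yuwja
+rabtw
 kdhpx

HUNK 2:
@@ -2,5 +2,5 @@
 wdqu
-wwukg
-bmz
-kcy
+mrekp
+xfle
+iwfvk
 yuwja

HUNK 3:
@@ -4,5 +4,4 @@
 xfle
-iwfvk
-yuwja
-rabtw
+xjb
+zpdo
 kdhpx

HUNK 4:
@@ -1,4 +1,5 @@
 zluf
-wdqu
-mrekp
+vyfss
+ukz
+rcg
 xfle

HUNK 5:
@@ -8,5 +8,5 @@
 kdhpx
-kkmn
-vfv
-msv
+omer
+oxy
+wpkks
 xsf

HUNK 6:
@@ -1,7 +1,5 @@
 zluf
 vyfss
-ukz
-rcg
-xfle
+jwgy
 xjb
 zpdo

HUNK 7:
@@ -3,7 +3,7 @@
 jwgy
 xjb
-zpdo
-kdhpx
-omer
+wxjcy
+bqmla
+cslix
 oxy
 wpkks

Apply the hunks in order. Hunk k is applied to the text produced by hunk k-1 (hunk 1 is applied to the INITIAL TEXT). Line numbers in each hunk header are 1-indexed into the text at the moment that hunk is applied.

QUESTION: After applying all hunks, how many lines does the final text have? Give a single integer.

Answer: 10

Derivation:
Hunk 1: at line 4 remove [ttha,vqwb,nfzm] add [kcy,yuwja,rabtw] -> 12 lines: zluf wdqu wwukg bmz kcy yuwja rabtw kdhpx kkmn vfv msv xsf
Hunk 2: at line 2 remove [wwukg,bmz,kcy] add [mrekp,xfle,iwfvk] -> 12 lines: zluf wdqu mrekp xfle iwfvk yuwja rabtw kdhpx kkmn vfv msv xsf
Hunk 3: at line 4 remove [iwfvk,yuwja,rabtw] add [xjb,zpdo] -> 11 lines: zluf wdqu mrekp xfle xjb zpdo kdhpx kkmn vfv msv xsf
Hunk 4: at line 1 remove [wdqu,mrekp] add [vyfss,ukz,rcg] -> 12 lines: zluf vyfss ukz rcg xfle xjb zpdo kdhpx kkmn vfv msv xsf
Hunk 5: at line 8 remove [kkmn,vfv,msv] add [omer,oxy,wpkks] -> 12 lines: zluf vyfss ukz rcg xfle xjb zpdo kdhpx omer oxy wpkks xsf
Hunk 6: at line 1 remove [ukz,rcg,xfle] add [jwgy] -> 10 lines: zluf vyfss jwgy xjb zpdo kdhpx omer oxy wpkks xsf
Hunk 7: at line 3 remove [zpdo,kdhpx,omer] add [wxjcy,bqmla,cslix] -> 10 lines: zluf vyfss jwgy xjb wxjcy bqmla cslix oxy wpkks xsf
Final line count: 10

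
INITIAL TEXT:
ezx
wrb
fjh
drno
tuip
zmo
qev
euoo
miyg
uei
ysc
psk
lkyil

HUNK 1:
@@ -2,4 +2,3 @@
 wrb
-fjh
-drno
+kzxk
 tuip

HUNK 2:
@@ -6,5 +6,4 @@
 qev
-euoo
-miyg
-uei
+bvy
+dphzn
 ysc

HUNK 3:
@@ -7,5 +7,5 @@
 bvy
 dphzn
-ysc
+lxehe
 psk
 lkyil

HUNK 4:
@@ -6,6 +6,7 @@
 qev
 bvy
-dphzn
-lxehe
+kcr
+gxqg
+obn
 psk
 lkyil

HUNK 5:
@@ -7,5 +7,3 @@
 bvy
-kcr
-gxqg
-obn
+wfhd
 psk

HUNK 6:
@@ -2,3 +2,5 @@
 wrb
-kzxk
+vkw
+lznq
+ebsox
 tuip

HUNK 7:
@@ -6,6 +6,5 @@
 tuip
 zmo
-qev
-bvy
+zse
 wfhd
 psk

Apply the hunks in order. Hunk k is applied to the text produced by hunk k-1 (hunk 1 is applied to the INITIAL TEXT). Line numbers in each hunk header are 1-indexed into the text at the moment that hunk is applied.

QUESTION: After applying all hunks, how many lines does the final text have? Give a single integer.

Answer: 11

Derivation:
Hunk 1: at line 2 remove [fjh,drno] add [kzxk] -> 12 lines: ezx wrb kzxk tuip zmo qev euoo miyg uei ysc psk lkyil
Hunk 2: at line 6 remove [euoo,miyg,uei] add [bvy,dphzn] -> 11 lines: ezx wrb kzxk tuip zmo qev bvy dphzn ysc psk lkyil
Hunk 3: at line 7 remove [ysc] add [lxehe] -> 11 lines: ezx wrb kzxk tuip zmo qev bvy dphzn lxehe psk lkyil
Hunk 4: at line 6 remove [dphzn,lxehe] add [kcr,gxqg,obn] -> 12 lines: ezx wrb kzxk tuip zmo qev bvy kcr gxqg obn psk lkyil
Hunk 5: at line 7 remove [kcr,gxqg,obn] add [wfhd] -> 10 lines: ezx wrb kzxk tuip zmo qev bvy wfhd psk lkyil
Hunk 6: at line 2 remove [kzxk] add [vkw,lznq,ebsox] -> 12 lines: ezx wrb vkw lznq ebsox tuip zmo qev bvy wfhd psk lkyil
Hunk 7: at line 6 remove [qev,bvy] add [zse] -> 11 lines: ezx wrb vkw lznq ebsox tuip zmo zse wfhd psk lkyil
Final line count: 11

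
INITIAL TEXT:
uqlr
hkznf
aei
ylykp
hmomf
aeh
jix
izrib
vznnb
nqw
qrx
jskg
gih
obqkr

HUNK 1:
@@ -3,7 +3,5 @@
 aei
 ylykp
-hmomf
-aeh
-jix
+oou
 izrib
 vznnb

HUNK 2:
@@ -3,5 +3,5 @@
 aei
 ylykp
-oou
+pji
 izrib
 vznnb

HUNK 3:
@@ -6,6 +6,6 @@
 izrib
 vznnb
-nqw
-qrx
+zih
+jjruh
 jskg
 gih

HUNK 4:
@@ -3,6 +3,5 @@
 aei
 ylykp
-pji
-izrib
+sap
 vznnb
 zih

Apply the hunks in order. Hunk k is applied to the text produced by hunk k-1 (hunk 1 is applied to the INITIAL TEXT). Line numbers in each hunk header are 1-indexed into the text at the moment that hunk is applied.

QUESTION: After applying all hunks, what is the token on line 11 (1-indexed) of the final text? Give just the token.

Answer: obqkr

Derivation:
Hunk 1: at line 3 remove [hmomf,aeh,jix] add [oou] -> 12 lines: uqlr hkznf aei ylykp oou izrib vznnb nqw qrx jskg gih obqkr
Hunk 2: at line 3 remove [oou] add [pji] -> 12 lines: uqlr hkznf aei ylykp pji izrib vznnb nqw qrx jskg gih obqkr
Hunk 3: at line 6 remove [nqw,qrx] add [zih,jjruh] -> 12 lines: uqlr hkznf aei ylykp pji izrib vznnb zih jjruh jskg gih obqkr
Hunk 4: at line 3 remove [pji,izrib] add [sap] -> 11 lines: uqlr hkznf aei ylykp sap vznnb zih jjruh jskg gih obqkr
Final line 11: obqkr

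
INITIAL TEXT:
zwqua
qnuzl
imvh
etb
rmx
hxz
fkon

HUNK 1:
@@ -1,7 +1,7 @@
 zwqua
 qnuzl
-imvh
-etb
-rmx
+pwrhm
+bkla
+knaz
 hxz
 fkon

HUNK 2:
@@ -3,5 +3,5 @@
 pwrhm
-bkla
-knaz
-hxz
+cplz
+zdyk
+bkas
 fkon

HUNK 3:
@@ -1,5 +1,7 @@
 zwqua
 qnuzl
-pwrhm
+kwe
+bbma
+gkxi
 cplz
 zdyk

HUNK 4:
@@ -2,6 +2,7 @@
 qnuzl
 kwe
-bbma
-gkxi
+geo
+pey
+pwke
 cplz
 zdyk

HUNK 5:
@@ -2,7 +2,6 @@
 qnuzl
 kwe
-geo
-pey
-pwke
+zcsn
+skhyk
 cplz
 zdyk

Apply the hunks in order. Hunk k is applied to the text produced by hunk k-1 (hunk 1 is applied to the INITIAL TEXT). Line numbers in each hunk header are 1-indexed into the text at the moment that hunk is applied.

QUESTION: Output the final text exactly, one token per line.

Hunk 1: at line 1 remove [imvh,etb,rmx] add [pwrhm,bkla,knaz] -> 7 lines: zwqua qnuzl pwrhm bkla knaz hxz fkon
Hunk 2: at line 3 remove [bkla,knaz,hxz] add [cplz,zdyk,bkas] -> 7 lines: zwqua qnuzl pwrhm cplz zdyk bkas fkon
Hunk 3: at line 1 remove [pwrhm] add [kwe,bbma,gkxi] -> 9 lines: zwqua qnuzl kwe bbma gkxi cplz zdyk bkas fkon
Hunk 4: at line 2 remove [bbma,gkxi] add [geo,pey,pwke] -> 10 lines: zwqua qnuzl kwe geo pey pwke cplz zdyk bkas fkon
Hunk 5: at line 2 remove [geo,pey,pwke] add [zcsn,skhyk] -> 9 lines: zwqua qnuzl kwe zcsn skhyk cplz zdyk bkas fkon

Answer: zwqua
qnuzl
kwe
zcsn
skhyk
cplz
zdyk
bkas
fkon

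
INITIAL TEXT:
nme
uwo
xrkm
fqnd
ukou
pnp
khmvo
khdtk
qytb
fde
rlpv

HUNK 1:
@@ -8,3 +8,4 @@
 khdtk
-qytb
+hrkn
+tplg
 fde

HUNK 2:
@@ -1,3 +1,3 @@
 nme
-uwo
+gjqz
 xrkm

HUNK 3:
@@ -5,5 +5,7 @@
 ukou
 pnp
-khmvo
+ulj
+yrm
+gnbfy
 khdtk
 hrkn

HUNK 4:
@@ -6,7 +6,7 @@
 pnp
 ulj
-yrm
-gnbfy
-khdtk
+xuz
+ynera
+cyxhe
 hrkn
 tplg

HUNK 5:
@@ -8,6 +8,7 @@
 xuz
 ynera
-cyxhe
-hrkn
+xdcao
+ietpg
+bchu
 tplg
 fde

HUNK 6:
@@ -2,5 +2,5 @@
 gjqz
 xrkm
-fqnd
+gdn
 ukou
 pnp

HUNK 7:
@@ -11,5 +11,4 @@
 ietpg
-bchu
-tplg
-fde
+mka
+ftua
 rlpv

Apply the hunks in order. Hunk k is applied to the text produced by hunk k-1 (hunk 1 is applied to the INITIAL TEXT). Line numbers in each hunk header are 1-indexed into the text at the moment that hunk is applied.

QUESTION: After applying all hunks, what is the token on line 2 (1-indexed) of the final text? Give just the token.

Answer: gjqz

Derivation:
Hunk 1: at line 8 remove [qytb] add [hrkn,tplg] -> 12 lines: nme uwo xrkm fqnd ukou pnp khmvo khdtk hrkn tplg fde rlpv
Hunk 2: at line 1 remove [uwo] add [gjqz] -> 12 lines: nme gjqz xrkm fqnd ukou pnp khmvo khdtk hrkn tplg fde rlpv
Hunk 3: at line 5 remove [khmvo] add [ulj,yrm,gnbfy] -> 14 lines: nme gjqz xrkm fqnd ukou pnp ulj yrm gnbfy khdtk hrkn tplg fde rlpv
Hunk 4: at line 6 remove [yrm,gnbfy,khdtk] add [xuz,ynera,cyxhe] -> 14 lines: nme gjqz xrkm fqnd ukou pnp ulj xuz ynera cyxhe hrkn tplg fde rlpv
Hunk 5: at line 8 remove [cyxhe,hrkn] add [xdcao,ietpg,bchu] -> 15 lines: nme gjqz xrkm fqnd ukou pnp ulj xuz ynera xdcao ietpg bchu tplg fde rlpv
Hunk 6: at line 2 remove [fqnd] add [gdn] -> 15 lines: nme gjqz xrkm gdn ukou pnp ulj xuz ynera xdcao ietpg bchu tplg fde rlpv
Hunk 7: at line 11 remove [bchu,tplg,fde] add [mka,ftua] -> 14 lines: nme gjqz xrkm gdn ukou pnp ulj xuz ynera xdcao ietpg mka ftua rlpv
Final line 2: gjqz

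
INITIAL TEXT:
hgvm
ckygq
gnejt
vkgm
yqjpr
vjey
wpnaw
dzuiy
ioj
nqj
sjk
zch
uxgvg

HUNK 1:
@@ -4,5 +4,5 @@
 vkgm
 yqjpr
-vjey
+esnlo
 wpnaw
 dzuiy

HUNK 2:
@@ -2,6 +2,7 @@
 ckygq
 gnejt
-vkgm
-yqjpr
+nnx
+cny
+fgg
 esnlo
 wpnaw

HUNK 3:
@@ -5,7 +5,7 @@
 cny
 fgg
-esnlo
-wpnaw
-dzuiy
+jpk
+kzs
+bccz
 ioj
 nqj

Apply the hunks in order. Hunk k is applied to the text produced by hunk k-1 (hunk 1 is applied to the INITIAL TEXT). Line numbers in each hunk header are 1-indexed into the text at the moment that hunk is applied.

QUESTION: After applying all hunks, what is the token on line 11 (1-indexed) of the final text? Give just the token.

Answer: nqj

Derivation:
Hunk 1: at line 4 remove [vjey] add [esnlo] -> 13 lines: hgvm ckygq gnejt vkgm yqjpr esnlo wpnaw dzuiy ioj nqj sjk zch uxgvg
Hunk 2: at line 2 remove [vkgm,yqjpr] add [nnx,cny,fgg] -> 14 lines: hgvm ckygq gnejt nnx cny fgg esnlo wpnaw dzuiy ioj nqj sjk zch uxgvg
Hunk 3: at line 5 remove [esnlo,wpnaw,dzuiy] add [jpk,kzs,bccz] -> 14 lines: hgvm ckygq gnejt nnx cny fgg jpk kzs bccz ioj nqj sjk zch uxgvg
Final line 11: nqj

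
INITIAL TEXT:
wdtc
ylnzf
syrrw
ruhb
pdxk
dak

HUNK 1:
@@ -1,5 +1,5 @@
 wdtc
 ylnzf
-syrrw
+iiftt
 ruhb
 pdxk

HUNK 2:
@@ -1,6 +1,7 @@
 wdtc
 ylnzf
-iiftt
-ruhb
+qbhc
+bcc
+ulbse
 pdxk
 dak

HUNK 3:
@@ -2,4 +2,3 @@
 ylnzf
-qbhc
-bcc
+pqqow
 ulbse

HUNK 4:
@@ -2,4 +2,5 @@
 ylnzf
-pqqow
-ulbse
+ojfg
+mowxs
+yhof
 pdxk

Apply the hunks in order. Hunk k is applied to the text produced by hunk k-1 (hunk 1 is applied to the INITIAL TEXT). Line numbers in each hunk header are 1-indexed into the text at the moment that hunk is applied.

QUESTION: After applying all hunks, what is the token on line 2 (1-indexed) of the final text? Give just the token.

Hunk 1: at line 1 remove [syrrw] add [iiftt] -> 6 lines: wdtc ylnzf iiftt ruhb pdxk dak
Hunk 2: at line 1 remove [iiftt,ruhb] add [qbhc,bcc,ulbse] -> 7 lines: wdtc ylnzf qbhc bcc ulbse pdxk dak
Hunk 3: at line 2 remove [qbhc,bcc] add [pqqow] -> 6 lines: wdtc ylnzf pqqow ulbse pdxk dak
Hunk 4: at line 2 remove [pqqow,ulbse] add [ojfg,mowxs,yhof] -> 7 lines: wdtc ylnzf ojfg mowxs yhof pdxk dak
Final line 2: ylnzf

Answer: ylnzf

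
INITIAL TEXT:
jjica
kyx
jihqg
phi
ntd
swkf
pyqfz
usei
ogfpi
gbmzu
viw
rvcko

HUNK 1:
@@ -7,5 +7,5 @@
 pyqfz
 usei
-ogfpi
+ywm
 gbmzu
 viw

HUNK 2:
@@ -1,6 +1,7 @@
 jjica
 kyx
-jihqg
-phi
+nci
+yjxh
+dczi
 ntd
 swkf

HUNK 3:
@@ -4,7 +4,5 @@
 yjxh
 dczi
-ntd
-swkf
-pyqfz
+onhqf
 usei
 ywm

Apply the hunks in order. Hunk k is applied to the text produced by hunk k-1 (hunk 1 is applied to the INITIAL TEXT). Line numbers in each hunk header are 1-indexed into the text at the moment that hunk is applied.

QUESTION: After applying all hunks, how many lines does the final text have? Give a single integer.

Hunk 1: at line 7 remove [ogfpi] add [ywm] -> 12 lines: jjica kyx jihqg phi ntd swkf pyqfz usei ywm gbmzu viw rvcko
Hunk 2: at line 1 remove [jihqg,phi] add [nci,yjxh,dczi] -> 13 lines: jjica kyx nci yjxh dczi ntd swkf pyqfz usei ywm gbmzu viw rvcko
Hunk 3: at line 4 remove [ntd,swkf,pyqfz] add [onhqf] -> 11 lines: jjica kyx nci yjxh dczi onhqf usei ywm gbmzu viw rvcko
Final line count: 11

Answer: 11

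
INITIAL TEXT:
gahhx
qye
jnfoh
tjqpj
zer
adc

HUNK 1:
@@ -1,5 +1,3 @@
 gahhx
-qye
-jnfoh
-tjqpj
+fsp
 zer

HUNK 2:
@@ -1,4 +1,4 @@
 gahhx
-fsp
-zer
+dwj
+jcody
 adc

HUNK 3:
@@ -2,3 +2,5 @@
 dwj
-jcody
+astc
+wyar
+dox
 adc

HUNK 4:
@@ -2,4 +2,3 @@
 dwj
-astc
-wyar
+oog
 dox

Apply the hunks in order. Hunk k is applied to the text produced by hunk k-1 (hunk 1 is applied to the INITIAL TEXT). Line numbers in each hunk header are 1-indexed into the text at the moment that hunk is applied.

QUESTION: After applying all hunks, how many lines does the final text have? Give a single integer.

Hunk 1: at line 1 remove [qye,jnfoh,tjqpj] add [fsp] -> 4 lines: gahhx fsp zer adc
Hunk 2: at line 1 remove [fsp,zer] add [dwj,jcody] -> 4 lines: gahhx dwj jcody adc
Hunk 3: at line 2 remove [jcody] add [astc,wyar,dox] -> 6 lines: gahhx dwj astc wyar dox adc
Hunk 4: at line 2 remove [astc,wyar] add [oog] -> 5 lines: gahhx dwj oog dox adc
Final line count: 5

Answer: 5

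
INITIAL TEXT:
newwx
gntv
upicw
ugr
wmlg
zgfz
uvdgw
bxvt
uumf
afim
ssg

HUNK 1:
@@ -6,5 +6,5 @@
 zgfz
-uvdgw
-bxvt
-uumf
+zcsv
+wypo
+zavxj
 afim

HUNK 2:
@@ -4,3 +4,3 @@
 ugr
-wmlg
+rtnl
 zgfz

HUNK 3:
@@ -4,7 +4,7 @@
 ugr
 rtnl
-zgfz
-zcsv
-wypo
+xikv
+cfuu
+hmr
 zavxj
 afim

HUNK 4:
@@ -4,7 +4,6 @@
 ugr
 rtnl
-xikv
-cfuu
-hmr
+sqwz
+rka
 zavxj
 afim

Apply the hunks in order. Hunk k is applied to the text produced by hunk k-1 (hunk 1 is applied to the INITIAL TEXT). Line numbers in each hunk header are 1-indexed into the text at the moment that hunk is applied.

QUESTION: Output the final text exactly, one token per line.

Hunk 1: at line 6 remove [uvdgw,bxvt,uumf] add [zcsv,wypo,zavxj] -> 11 lines: newwx gntv upicw ugr wmlg zgfz zcsv wypo zavxj afim ssg
Hunk 2: at line 4 remove [wmlg] add [rtnl] -> 11 lines: newwx gntv upicw ugr rtnl zgfz zcsv wypo zavxj afim ssg
Hunk 3: at line 4 remove [zgfz,zcsv,wypo] add [xikv,cfuu,hmr] -> 11 lines: newwx gntv upicw ugr rtnl xikv cfuu hmr zavxj afim ssg
Hunk 4: at line 4 remove [xikv,cfuu,hmr] add [sqwz,rka] -> 10 lines: newwx gntv upicw ugr rtnl sqwz rka zavxj afim ssg

Answer: newwx
gntv
upicw
ugr
rtnl
sqwz
rka
zavxj
afim
ssg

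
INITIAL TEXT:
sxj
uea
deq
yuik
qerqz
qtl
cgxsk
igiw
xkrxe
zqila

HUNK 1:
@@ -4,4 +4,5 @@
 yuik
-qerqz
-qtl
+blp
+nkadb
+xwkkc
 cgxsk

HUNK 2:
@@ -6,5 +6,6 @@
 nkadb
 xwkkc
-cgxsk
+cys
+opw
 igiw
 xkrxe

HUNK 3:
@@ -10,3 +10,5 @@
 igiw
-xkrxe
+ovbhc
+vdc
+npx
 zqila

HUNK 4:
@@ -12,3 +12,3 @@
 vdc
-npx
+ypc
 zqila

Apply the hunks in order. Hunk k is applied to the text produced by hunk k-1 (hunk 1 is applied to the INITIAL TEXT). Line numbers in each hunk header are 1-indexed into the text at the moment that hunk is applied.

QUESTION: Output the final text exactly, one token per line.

Answer: sxj
uea
deq
yuik
blp
nkadb
xwkkc
cys
opw
igiw
ovbhc
vdc
ypc
zqila

Derivation:
Hunk 1: at line 4 remove [qerqz,qtl] add [blp,nkadb,xwkkc] -> 11 lines: sxj uea deq yuik blp nkadb xwkkc cgxsk igiw xkrxe zqila
Hunk 2: at line 6 remove [cgxsk] add [cys,opw] -> 12 lines: sxj uea deq yuik blp nkadb xwkkc cys opw igiw xkrxe zqila
Hunk 3: at line 10 remove [xkrxe] add [ovbhc,vdc,npx] -> 14 lines: sxj uea deq yuik blp nkadb xwkkc cys opw igiw ovbhc vdc npx zqila
Hunk 4: at line 12 remove [npx] add [ypc] -> 14 lines: sxj uea deq yuik blp nkadb xwkkc cys opw igiw ovbhc vdc ypc zqila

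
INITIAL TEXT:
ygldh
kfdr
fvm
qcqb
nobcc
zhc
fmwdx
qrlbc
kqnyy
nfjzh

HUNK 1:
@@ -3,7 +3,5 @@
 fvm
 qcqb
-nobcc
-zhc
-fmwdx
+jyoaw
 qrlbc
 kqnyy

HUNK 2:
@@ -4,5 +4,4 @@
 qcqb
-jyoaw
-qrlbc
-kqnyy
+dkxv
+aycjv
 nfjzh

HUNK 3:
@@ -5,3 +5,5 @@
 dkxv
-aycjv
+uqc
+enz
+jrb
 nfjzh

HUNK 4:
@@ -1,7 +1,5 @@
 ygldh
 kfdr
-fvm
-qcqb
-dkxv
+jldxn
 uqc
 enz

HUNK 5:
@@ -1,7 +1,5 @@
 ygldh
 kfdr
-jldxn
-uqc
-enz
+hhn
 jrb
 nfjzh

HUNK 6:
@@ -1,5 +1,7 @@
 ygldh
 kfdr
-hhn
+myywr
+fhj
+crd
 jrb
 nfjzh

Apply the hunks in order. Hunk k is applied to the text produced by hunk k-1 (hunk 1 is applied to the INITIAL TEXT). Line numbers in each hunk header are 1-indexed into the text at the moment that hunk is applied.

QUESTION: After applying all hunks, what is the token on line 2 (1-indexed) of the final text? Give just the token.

Hunk 1: at line 3 remove [nobcc,zhc,fmwdx] add [jyoaw] -> 8 lines: ygldh kfdr fvm qcqb jyoaw qrlbc kqnyy nfjzh
Hunk 2: at line 4 remove [jyoaw,qrlbc,kqnyy] add [dkxv,aycjv] -> 7 lines: ygldh kfdr fvm qcqb dkxv aycjv nfjzh
Hunk 3: at line 5 remove [aycjv] add [uqc,enz,jrb] -> 9 lines: ygldh kfdr fvm qcqb dkxv uqc enz jrb nfjzh
Hunk 4: at line 1 remove [fvm,qcqb,dkxv] add [jldxn] -> 7 lines: ygldh kfdr jldxn uqc enz jrb nfjzh
Hunk 5: at line 1 remove [jldxn,uqc,enz] add [hhn] -> 5 lines: ygldh kfdr hhn jrb nfjzh
Hunk 6: at line 1 remove [hhn] add [myywr,fhj,crd] -> 7 lines: ygldh kfdr myywr fhj crd jrb nfjzh
Final line 2: kfdr

Answer: kfdr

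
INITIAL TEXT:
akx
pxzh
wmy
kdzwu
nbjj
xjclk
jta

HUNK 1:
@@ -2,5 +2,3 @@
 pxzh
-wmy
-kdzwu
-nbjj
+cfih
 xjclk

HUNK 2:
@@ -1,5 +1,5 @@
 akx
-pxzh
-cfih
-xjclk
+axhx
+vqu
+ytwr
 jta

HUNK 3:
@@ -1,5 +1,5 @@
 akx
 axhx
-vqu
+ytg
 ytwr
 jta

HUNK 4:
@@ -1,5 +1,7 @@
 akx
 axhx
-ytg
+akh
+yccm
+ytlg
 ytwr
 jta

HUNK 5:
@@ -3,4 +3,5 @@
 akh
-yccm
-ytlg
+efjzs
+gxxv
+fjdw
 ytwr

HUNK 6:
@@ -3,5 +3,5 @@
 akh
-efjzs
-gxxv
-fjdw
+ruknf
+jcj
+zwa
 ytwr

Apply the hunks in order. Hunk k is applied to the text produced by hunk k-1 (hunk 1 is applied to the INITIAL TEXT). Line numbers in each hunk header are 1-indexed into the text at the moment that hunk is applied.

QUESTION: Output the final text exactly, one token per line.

Answer: akx
axhx
akh
ruknf
jcj
zwa
ytwr
jta

Derivation:
Hunk 1: at line 2 remove [wmy,kdzwu,nbjj] add [cfih] -> 5 lines: akx pxzh cfih xjclk jta
Hunk 2: at line 1 remove [pxzh,cfih,xjclk] add [axhx,vqu,ytwr] -> 5 lines: akx axhx vqu ytwr jta
Hunk 3: at line 1 remove [vqu] add [ytg] -> 5 lines: akx axhx ytg ytwr jta
Hunk 4: at line 1 remove [ytg] add [akh,yccm,ytlg] -> 7 lines: akx axhx akh yccm ytlg ytwr jta
Hunk 5: at line 3 remove [yccm,ytlg] add [efjzs,gxxv,fjdw] -> 8 lines: akx axhx akh efjzs gxxv fjdw ytwr jta
Hunk 6: at line 3 remove [efjzs,gxxv,fjdw] add [ruknf,jcj,zwa] -> 8 lines: akx axhx akh ruknf jcj zwa ytwr jta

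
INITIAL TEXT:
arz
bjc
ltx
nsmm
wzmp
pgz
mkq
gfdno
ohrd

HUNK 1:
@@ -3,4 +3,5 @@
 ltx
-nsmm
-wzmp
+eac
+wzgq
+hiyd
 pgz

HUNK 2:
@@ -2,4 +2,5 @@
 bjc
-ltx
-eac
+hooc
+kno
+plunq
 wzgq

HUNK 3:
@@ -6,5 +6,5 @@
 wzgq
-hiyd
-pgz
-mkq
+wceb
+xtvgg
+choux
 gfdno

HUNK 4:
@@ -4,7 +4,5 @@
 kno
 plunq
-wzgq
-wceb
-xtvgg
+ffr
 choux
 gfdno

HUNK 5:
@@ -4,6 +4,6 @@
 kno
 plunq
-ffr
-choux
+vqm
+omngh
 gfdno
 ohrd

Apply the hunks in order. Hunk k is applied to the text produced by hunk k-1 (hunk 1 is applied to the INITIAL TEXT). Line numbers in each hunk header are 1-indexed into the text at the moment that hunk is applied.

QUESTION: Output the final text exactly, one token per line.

Hunk 1: at line 3 remove [nsmm,wzmp] add [eac,wzgq,hiyd] -> 10 lines: arz bjc ltx eac wzgq hiyd pgz mkq gfdno ohrd
Hunk 2: at line 2 remove [ltx,eac] add [hooc,kno,plunq] -> 11 lines: arz bjc hooc kno plunq wzgq hiyd pgz mkq gfdno ohrd
Hunk 3: at line 6 remove [hiyd,pgz,mkq] add [wceb,xtvgg,choux] -> 11 lines: arz bjc hooc kno plunq wzgq wceb xtvgg choux gfdno ohrd
Hunk 4: at line 4 remove [wzgq,wceb,xtvgg] add [ffr] -> 9 lines: arz bjc hooc kno plunq ffr choux gfdno ohrd
Hunk 5: at line 4 remove [ffr,choux] add [vqm,omngh] -> 9 lines: arz bjc hooc kno plunq vqm omngh gfdno ohrd

Answer: arz
bjc
hooc
kno
plunq
vqm
omngh
gfdno
ohrd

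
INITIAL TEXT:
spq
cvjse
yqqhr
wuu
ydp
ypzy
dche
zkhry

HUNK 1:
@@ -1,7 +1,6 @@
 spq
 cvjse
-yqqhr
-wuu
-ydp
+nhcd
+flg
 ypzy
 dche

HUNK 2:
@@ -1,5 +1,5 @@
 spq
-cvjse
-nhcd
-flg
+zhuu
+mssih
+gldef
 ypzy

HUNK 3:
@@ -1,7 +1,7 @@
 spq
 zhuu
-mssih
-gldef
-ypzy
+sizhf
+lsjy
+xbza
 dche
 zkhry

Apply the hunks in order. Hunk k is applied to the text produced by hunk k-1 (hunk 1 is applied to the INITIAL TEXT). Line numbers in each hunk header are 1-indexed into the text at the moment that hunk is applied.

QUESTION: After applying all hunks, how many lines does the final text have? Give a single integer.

Answer: 7

Derivation:
Hunk 1: at line 1 remove [yqqhr,wuu,ydp] add [nhcd,flg] -> 7 lines: spq cvjse nhcd flg ypzy dche zkhry
Hunk 2: at line 1 remove [cvjse,nhcd,flg] add [zhuu,mssih,gldef] -> 7 lines: spq zhuu mssih gldef ypzy dche zkhry
Hunk 3: at line 1 remove [mssih,gldef,ypzy] add [sizhf,lsjy,xbza] -> 7 lines: spq zhuu sizhf lsjy xbza dche zkhry
Final line count: 7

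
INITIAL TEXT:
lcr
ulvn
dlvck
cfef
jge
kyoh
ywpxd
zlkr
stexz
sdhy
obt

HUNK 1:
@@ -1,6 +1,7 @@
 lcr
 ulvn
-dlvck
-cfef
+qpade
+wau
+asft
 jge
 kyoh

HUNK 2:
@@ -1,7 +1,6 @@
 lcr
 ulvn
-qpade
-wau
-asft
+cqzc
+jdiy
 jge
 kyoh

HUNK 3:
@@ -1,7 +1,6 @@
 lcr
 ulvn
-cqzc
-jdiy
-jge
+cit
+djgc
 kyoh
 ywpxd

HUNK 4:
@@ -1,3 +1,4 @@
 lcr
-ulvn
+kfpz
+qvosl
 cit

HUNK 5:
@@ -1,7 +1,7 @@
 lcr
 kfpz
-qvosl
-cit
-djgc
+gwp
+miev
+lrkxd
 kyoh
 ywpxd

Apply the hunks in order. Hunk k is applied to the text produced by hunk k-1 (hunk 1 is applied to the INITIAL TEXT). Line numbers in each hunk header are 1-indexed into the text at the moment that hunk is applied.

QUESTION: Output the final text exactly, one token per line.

Answer: lcr
kfpz
gwp
miev
lrkxd
kyoh
ywpxd
zlkr
stexz
sdhy
obt

Derivation:
Hunk 1: at line 1 remove [dlvck,cfef] add [qpade,wau,asft] -> 12 lines: lcr ulvn qpade wau asft jge kyoh ywpxd zlkr stexz sdhy obt
Hunk 2: at line 1 remove [qpade,wau,asft] add [cqzc,jdiy] -> 11 lines: lcr ulvn cqzc jdiy jge kyoh ywpxd zlkr stexz sdhy obt
Hunk 3: at line 1 remove [cqzc,jdiy,jge] add [cit,djgc] -> 10 lines: lcr ulvn cit djgc kyoh ywpxd zlkr stexz sdhy obt
Hunk 4: at line 1 remove [ulvn] add [kfpz,qvosl] -> 11 lines: lcr kfpz qvosl cit djgc kyoh ywpxd zlkr stexz sdhy obt
Hunk 5: at line 1 remove [qvosl,cit,djgc] add [gwp,miev,lrkxd] -> 11 lines: lcr kfpz gwp miev lrkxd kyoh ywpxd zlkr stexz sdhy obt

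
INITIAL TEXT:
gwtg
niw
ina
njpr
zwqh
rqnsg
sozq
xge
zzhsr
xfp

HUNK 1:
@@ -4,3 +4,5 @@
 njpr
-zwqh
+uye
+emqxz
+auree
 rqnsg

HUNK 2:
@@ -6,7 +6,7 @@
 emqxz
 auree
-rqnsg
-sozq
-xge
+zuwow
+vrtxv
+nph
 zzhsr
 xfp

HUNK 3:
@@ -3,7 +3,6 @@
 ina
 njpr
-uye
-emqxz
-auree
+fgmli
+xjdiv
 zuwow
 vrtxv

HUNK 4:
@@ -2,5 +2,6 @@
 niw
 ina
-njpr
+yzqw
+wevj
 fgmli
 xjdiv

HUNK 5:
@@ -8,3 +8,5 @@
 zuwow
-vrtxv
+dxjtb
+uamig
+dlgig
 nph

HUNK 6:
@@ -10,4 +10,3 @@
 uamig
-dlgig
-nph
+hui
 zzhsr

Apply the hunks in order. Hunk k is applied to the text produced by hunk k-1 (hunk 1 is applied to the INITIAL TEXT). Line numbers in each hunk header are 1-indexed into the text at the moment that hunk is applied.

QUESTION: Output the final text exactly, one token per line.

Answer: gwtg
niw
ina
yzqw
wevj
fgmli
xjdiv
zuwow
dxjtb
uamig
hui
zzhsr
xfp

Derivation:
Hunk 1: at line 4 remove [zwqh] add [uye,emqxz,auree] -> 12 lines: gwtg niw ina njpr uye emqxz auree rqnsg sozq xge zzhsr xfp
Hunk 2: at line 6 remove [rqnsg,sozq,xge] add [zuwow,vrtxv,nph] -> 12 lines: gwtg niw ina njpr uye emqxz auree zuwow vrtxv nph zzhsr xfp
Hunk 3: at line 3 remove [uye,emqxz,auree] add [fgmli,xjdiv] -> 11 lines: gwtg niw ina njpr fgmli xjdiv zuwow vrtxv nph zzhsr xfp
Hunk 4: at line 2 remove [njpr] add [yzqw,wevj] -> 12 lines: gwtg niw ina yzqw wevj fgmli xjdiv zuwow vrtxv nph zzhsr xfp
Hunk 5: at line 8 remove [vrtxv] add [dxjtb,uamig,dlgig] -> 14 lines: gwtg niw ina yzqw wevj fgmli xjdiv zuwow dxjtb uamig dlgig nph zzhsr xfp
Hunk 6: at line 10 remove [dlgig,nph] add [hui] -> 13 lines: gwtg niw ina yzqw wevj fgmli xjdiv zuwow dxjtb uamig hui zzhsr xfp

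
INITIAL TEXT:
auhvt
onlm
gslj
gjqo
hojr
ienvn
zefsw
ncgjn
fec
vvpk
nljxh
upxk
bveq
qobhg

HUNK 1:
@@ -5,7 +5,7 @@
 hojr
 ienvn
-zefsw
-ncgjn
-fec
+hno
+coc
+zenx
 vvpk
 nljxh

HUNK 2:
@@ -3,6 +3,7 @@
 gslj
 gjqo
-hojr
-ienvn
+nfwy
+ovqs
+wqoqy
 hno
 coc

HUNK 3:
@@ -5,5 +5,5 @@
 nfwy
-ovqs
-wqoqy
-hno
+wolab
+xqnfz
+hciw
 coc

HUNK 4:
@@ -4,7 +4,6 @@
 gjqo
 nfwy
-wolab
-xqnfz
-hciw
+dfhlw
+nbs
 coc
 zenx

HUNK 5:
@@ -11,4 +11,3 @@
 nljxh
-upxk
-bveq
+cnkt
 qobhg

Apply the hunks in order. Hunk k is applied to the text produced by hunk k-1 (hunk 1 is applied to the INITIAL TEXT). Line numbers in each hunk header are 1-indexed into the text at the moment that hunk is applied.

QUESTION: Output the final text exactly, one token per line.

Hunk 1: at line 5 remove [zefsw,ncgjn,fec] add [hno,coc,zenx] -> 14 lines: auhvt onlm gslj gjqo hojr ienvn hno coc zenx vvpk nljxh upxk bveq qobhg
Hunk 2: at line 3 remove [hojr,ienvn] add [nfwy,ovqs,wqoqy] -> 15 lines: auhvt onlm gslj gjqo nfwy ovqs wqoqy hno coc zenx vvpk nljxh upxk bveq qobhg
Hunk 3: at line 5 remove [ovqs,wqoqy,hno] add [wolab,xqnfz,hciw] -> 15 lines: auhvt onlm gslj gjqo nfwy wolab xqnfz hciw coc zenx vvpk nljxh upxk bveq qobhg
Hunk 4: at line 4 remove [wolab,xqnfz,hciw] add [dfhlw,nbs] -> 14 lines: auhvt onlm gslj gjqo nfwy dfhlw nbs coc zenx vvpk nljxh upxk bveq qobhg
Hunk 5: at line 11 remove [upxk,bveq] add [cnkt] -> 13 lines: auhvt onlm gslj gjqo nfwy dfhlw nbs coc zenx vvpk nljxh cnkt qobhg

Answer: auhvt
onlm
gslj
gjqo
nfwy
dfhlw
nbs
coc
zenx
vvpk
nljxh
cnkt
qobhg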